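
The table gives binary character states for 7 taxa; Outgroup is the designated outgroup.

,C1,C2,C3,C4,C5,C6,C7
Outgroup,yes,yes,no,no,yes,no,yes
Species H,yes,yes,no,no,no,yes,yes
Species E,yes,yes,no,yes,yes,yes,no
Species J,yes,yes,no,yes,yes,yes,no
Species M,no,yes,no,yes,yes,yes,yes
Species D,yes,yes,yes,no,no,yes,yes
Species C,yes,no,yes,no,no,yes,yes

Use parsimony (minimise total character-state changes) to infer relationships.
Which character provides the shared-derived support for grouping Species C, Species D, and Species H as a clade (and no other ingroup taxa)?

Character polarity is set by the outgroup: the derived state is whichever differs from the outgroup's state, so for C1, C2, C5, C7 the derived state is 'no', and for the remaining characters it is 'yes'.
C1 (derived state 'no') is unique to Species M (autapomorphy; uninformative for grouping).
C2 (derived state 'no') is unique to Species C (autapomorphy; uninformative for grouping).
C3 (derived state 'yes') is shared by Species C and Species D — a synapomorphy uniting that clade.
C4: derived state 'yes' in Species E, Species J, and Species M only — synapomorphy for {Species E, Species J, Species M}.
Only Species C, Species D, and Species H show the derived state 'no' for C5, supporting them as a clade.
C6 (derived state 'yes') is shared by all ingroup taxa — unites the whole ingroup.
C7 (derived state 'no') is shared by Species E and Species J — a synapomorphy uniting that clade.
Most parsimonious ingroup topology: ((Species H,(Species D,Species C)),((Species E,Species J),Species M)).
The clade {Species C, Species D, Species H} is supported by C5: its derived state 'no' occurs in exactly those taxa and in no other taxon (including the outgroup).

C5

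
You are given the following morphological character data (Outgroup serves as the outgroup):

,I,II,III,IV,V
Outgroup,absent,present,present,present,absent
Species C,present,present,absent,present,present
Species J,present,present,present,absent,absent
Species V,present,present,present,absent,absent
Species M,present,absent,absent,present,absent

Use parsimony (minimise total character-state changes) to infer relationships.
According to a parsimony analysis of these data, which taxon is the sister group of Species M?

Character polarity is set by the outgroup: the derived state is whichever differs from the outgroup's state, so for II, III, IV the derived state is 'absent', and for the remaining characters it is 'present'.
All ingroup taxa share the derived state 'present' for I; it defines the ingroup but does not resolve relationships within it.
II (derived state 'absent') is unique to Species M (autapomorphy; uninformative for grouping).
Only Species C and Species M show the derived state 'absent' for III, supporting them as a clade.
Only Species J and Species V show the derived state 'absent' for IV, supporting them as a clade.
V (derived state 'present') is unique to Species C (autapomorphy; uninformative for grouping).
Most parsimonious ingroup topology: ((Species V,Species J),(Species M,Species C)).
Species M and Species C form a cherry on this tree, so they are sister taxa.

Species C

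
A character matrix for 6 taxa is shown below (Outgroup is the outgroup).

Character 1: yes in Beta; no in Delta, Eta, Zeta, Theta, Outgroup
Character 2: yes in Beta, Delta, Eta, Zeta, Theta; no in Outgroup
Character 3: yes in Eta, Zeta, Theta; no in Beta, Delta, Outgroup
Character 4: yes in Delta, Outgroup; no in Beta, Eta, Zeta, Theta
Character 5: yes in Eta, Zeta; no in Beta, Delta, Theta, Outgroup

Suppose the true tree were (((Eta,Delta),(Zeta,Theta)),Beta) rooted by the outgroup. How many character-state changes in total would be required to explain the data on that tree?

8

Map each character onto (((Eta,Delta),(Zeta,Theta)),Beta) (rooted by Outgroup) and count the minimum state changes it requires (Fitch parsimony):
Character 1: 1; Character 2: 1; Character 3: 2; Character 4: 2; Character 5: 2.
Total tree length = 8.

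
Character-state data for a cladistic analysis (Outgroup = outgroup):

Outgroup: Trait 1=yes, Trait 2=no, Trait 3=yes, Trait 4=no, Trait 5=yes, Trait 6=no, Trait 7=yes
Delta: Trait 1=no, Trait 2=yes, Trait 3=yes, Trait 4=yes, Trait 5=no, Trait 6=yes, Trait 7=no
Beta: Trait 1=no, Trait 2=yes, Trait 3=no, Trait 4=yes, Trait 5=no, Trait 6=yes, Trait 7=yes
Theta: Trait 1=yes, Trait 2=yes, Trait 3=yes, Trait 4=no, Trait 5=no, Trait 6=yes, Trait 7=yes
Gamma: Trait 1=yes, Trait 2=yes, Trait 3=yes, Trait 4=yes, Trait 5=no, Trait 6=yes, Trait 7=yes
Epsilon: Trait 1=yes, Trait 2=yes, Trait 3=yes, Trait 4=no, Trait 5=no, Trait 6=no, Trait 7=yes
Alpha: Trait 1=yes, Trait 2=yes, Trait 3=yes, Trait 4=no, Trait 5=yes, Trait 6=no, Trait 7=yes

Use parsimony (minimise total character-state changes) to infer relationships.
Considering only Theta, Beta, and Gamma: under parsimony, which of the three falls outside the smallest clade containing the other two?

Character polarity is set by the outgroup: the derived state is whichever differs from the outgroup's state, so for Trait 1, Trait 3, Trait 5, Trait 7 the derived state is 'no', and for the remaining characters it is 'yes'.
Trait 1 (derived state 'no') is shared by Beta and Delta — a synapomorphy uniting that clade.
Trait 2 (derived state 'yes') is shared by all ingroup taxa — unites the whole ingroup.
Trait 3 (derived state 'no') is unique to Beta (autapomorphy; uninformative for grouping).
Only Beta, Delta, and Gamma show the derived state 'yes' for Trait 4, supporting them as a clade.
Only Beta, Delta, Epsilon, Gamma, and Theta show the derived state 'no' for Trait 5, supporting them as a clade.
Only Beta, Delta, Gamma, and Theta show the derived state 'yes' for Trait 6, supporting them as a clade.
Trait 7: derived state 'no' in Delta only — an autapomorphy, so it tells us nothing about relationships among taxa.
Most parsimonious ingroup topology: (((((Delta,Beta),Gamma),Theta),Epsilon),Alpha).
Beta and Gamma share a more recent common ancestor with each other than either does with Theta, so Theta is the least closely related of the three.

Theta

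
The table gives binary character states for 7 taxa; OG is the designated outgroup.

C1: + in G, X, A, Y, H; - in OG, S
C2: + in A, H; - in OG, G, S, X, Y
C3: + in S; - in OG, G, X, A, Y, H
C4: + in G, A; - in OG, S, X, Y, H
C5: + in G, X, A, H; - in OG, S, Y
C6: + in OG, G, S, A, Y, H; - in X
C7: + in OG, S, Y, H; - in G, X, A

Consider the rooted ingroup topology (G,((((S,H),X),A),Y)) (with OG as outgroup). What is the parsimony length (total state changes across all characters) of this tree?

Map each character onto (G,((((S,H),X),A),Y)) (rooted by OG) and count the minimum state changes it requires (Fitch parsimony):
C1: 2; C2: 2; C3: 1; C4: 2; C5: 3; C6: 1; C7: 3.
Total tree length = 14.

14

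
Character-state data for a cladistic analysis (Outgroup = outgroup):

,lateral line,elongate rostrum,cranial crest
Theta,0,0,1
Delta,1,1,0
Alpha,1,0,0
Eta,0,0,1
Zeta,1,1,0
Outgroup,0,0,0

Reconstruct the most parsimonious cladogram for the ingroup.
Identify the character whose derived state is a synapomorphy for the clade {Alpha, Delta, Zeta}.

lateral line

The outgroup has state '0' for every character, so '1' is the derived state throughout.
lateral line (derived state '1') is shared by Alpha, Delta, and Zeta — a synapomorphy uniting that clade.
elongate rostrum: derived state '1' in Delta and Zeta only — synapomorphy for {Delta, Zeta}.
Only Eta and Theta show the derived state '1' for cranial crest, supporting them as a clade.
Most parsimonious ingroup topology: (((Delta,Zeta),Alpha),(Theta,Eta)).
The clade {Alpha, Delta, Zeta} is supported by lateral line: its derived state '1' occurs in exactly those taxa and in no other taxon (including the outgroup).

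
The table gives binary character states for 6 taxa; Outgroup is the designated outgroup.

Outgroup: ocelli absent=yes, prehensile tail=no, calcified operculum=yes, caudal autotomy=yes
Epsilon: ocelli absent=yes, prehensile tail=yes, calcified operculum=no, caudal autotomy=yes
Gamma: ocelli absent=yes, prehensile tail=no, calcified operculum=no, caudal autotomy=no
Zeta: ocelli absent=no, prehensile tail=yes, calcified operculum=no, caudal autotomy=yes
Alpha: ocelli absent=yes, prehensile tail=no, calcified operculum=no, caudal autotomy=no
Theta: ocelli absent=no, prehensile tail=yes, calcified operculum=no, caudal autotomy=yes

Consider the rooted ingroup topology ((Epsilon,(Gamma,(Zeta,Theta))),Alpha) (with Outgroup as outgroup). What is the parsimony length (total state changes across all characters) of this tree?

Map each character onto ((Epsilon,(Gamma,(Zeta,Theta))),Alpha) (rooted by Outgroup) and count the minimum state changes it requires (Fitch parsimony):
ocelli absent: 1; prehensile tail: 2; calcified operculum: 1; caudal autotomy: 2.
Total tree length = 6.

6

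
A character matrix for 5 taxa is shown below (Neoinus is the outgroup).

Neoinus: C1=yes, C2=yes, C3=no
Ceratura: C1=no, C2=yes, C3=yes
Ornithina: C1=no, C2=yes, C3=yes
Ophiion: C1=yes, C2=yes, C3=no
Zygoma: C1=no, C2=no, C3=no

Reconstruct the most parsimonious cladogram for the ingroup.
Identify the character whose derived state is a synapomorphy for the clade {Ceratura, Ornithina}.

Character polarity is set by the outgroup: the derived state is whichever differs from the outgroup's state, so for C1, C2 the derived state is 'no', and for the remaining characters it is 'yes'.
C1 (derived state 'no') is shared by Ceratura, Ornithina, and Zygoma — a synapomorphy uniting that clade.
C2 (derived state 'no') is unique to Zygoma (autapomorphy; uninformative for grouping).
Only Ceratura and Ornithina show the derived state 'yes' for C3, supporting them as a clade.
Most parsimonious ingroup topology: (((Ceratura,Ornithina),Zygoma),Ophiion).
The clade {Ceratura, Ornithina} is supported by C3: its derived state 'yes' occurs in exactly those taxa and in no other taxon (including the outgroup).

C3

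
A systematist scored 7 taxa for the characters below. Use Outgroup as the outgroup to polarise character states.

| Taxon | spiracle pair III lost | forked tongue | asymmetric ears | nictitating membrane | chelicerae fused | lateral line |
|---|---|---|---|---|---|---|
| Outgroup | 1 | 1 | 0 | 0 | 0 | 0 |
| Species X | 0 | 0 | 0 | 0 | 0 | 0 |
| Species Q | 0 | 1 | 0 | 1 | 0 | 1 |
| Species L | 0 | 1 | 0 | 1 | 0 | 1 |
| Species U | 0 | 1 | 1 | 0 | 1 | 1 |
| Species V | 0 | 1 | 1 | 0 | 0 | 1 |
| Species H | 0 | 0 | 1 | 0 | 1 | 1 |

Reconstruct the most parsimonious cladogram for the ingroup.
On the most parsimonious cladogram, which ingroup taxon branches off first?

Species X

Character polarity is set by the outgroup: the derived state is whichever differs from the outgroup's state, so for spiracle pair III lost, forked tongue the derived state is '0', and for the remaining characters it is '1'.
spiracle pair III lost (derived state '0') is shared by all ingroup taxa — unites the whole ingroup.
forked tongue (state '0') occurs in Species H and Species X but conflicts with the nesting implied by the other characters — most parsimoniously interpreted as homoplasy.
asymmetric ears: derived state '1' in Species H, Species U, and Species V only — synapomorphy for {Species H, Species U, Species V}.
nictitating membrane (derived state '1') is shared by Species L and Species Q — a synapomorphy uniting that clade.
chelicerae fused: derived state '1' in Species H and Species U only — synapomorphy for {Species H, Species U}.
Only Species H, Species L, Species Q, Species U, and Species V show the derived state '1' for lateral line, supporting them as a clade.
Most parsimonious ingroup topology: (Species X,((Species Q,Species L),((Species U,Species H),Species V))).
Species X is sister to the clade containing all other ingroup taxa, so it is the earliest-diverging (most basal) ingroup lineage.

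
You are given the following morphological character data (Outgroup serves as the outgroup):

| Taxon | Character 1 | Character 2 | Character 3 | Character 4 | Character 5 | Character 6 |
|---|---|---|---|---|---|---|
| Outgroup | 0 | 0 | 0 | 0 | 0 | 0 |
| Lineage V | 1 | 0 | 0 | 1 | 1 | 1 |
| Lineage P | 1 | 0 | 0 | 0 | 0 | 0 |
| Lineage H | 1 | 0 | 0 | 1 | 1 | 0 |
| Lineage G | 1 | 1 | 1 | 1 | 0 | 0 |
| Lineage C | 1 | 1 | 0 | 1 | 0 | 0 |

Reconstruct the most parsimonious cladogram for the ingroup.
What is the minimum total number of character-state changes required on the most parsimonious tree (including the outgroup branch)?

6

The outgroup has state '0' for every character, so '1' is the derived state throughout.
Character 1 (derived state '1') is shared by all ingroup taxa — unites the whole ingroup.
Character 2 (derived state '1') is shared by Lineage C and Lineage G — a synapomorphy uniting that clade.
Character 3: derived state '1' in Lineage G only — an autapomorphy, so it tells us nothing about relationships among taxa.
Character 4 (derived state '1') is shared by Lineage C, Lineage G, Lineage H, and Lineage V — a synapomorphy uniting that clade.
Character 5 (derived state '1') is shared by Lineage H and Lineage V — a synapomorphy uniting that clade.
Character 6 (derived state '1') is unique to Lineage V (autapomorphy; uninformative for grouping).
Most parsimonious ingroup topology: (((Lineage V,Lineage H),(Lineage G,Lineage C)),Lineage P).
Changes per character on this tree: Character 1: 1; Character 2: 1; Character 3: 1; Character 4: 1; Character 5: 1; Character 6: 1.
Total = 6.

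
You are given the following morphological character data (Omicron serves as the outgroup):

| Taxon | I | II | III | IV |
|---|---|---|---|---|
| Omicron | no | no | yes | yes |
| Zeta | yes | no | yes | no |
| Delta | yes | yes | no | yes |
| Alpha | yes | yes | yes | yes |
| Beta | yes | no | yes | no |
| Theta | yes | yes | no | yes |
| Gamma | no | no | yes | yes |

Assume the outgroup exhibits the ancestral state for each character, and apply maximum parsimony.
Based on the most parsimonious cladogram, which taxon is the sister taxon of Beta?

Character polarity is set by the outgroup: the derived state is whichever differs from the outgroup's state, so for III, IV the derived state is 'no', and for the remaining characters it is 'yes'.
I (derived state 'yes') is shared by Alpha, Beta, Delta, Theta, and Zeta — a synapomorphy uniting that clade.
Only Alpha, Delta, and Theta show the derived state 'yes' for II, supporting them as a clade.
III: derived state 'no' in Delta and Theta only — synapomorphy for {Delta, Theta}.
Only Beta and Zeta show the derived state 'no' for IV, supporting them as a clade.
Most parsimonious ingroup topology: (((Zeta,Beta),((Delta,Theta),Alpha)),Gamma).
Beta and Zeta form a cherry on this tree, so they are sister taxa.

Zeta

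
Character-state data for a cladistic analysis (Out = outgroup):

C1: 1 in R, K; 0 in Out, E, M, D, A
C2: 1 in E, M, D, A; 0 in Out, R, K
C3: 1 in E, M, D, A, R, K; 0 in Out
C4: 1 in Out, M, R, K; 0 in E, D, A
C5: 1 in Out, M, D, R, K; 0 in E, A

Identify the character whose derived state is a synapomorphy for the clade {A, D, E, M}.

C2

Character polarity is set by the outgroup: the derived state is whichever differs from the outgroup's state, so for C4, C5 the derived state is '0', and for the remaining characters it is '1'.
Only K and R show the derived state '1' for C1, supporting them as a clade.
C2: derived state '1' in A, D, E, and M only — synapomorphy for {A, D, E, M}.
C3 (derived state '1') is shared by all ingroup taxa — unites the whole ingroup.
C4: derived state '0' in A, D, and E only — synapomorphy for {A, D, E}.
Only A and E show the derived state '0' for C5, supporting them as a clade.
Most parsimonious ingroup topology: ((((E,A),D),M),(R,K)).
The clade {A, D, E, M} is supported by C2: its derived state '1' occurs in exactly those taxa and in no other taxon (including the outgroup).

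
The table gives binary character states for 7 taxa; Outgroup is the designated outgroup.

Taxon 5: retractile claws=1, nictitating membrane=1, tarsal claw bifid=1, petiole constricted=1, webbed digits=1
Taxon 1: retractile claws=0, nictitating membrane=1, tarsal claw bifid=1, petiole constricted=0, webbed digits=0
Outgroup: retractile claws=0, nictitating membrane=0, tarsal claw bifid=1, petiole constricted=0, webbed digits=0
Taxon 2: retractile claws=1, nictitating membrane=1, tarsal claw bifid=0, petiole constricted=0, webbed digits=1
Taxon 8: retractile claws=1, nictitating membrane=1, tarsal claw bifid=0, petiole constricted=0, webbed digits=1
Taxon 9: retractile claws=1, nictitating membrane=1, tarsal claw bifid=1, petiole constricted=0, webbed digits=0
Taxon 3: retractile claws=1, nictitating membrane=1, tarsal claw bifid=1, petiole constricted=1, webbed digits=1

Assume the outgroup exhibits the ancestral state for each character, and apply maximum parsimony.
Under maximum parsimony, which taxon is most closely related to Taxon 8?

Taxon 2

Character polarity is set by the outgroup: the derived state is whichever differs from the outgroup's state, so for tarsal claw bifid the derived state is '0', and for the remaining characters it is '1'.
retractile claws (derived state '1') is shared by Taxon 2, Taxon 3, Taxon 5, Taxon 8, and Taxon 9 — a synapomorphy uniting that clade.
nictitating membrane (derived state '1') is shared by all ingroup taxa — unites the whole ingroup.
Only Taxon 2 and Taxon 8 show the derived state '0' for tarsal claw bifid, supporting them as a clade.
petiole constricted: derived state '1' in Taxon 3 and Taxon 5 only — synapomorphy for {Taxon 3, Taxon 5}.
webbed digits: derived state '1' in Taxon 2, Taxon 3, Taxon 5, and Taxon 8 only — synapomorphy for {Taxon 2, Taxon 3, Taxon 5, Taxon 8}.
Most parsimonious ingroup topology: ((((Taxon 3,Taxon 5),(Taxon 8,Taxon 2)),Taxon 9),Taxon 1).
Taxon 8 and Taxon 2 form a cherry on this tree, so they are sister taxa.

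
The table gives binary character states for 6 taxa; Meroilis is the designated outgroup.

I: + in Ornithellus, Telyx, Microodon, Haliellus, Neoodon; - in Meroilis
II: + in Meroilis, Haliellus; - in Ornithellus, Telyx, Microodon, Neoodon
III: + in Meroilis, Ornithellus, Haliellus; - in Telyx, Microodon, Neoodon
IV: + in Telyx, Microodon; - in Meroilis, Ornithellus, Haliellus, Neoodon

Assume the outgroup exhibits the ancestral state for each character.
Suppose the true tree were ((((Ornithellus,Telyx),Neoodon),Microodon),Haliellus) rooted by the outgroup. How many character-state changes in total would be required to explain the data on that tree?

Map each character onto ((((Ornithellus,Telyx),Neoodon),Microodon),Haliellus) (rooted by Meroilis) and count the minimum state changes it requires (Fitch parsimony):
I: 1; II: 1; III: 2; IV: 2.
Total tree length = 6.

6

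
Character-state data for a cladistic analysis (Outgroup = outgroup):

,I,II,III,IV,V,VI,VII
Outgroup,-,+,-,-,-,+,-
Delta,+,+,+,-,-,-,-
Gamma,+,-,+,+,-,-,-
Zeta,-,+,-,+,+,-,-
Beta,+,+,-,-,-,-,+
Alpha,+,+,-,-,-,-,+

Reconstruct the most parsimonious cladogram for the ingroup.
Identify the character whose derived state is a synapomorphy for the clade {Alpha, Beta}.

Character polarity is set by the outgroup: the derived state is whichever differs from the outgroup's state, so for II, VI the derived state is '-', and for the remaining characters it is '+'.
I: derived state '+' in Alpha, Beta, Delta, and Gamma only — synapomorphy for {Alpha, Beta, Delta, Gamma}.
II (derived state '-') is unique to Gamma (autapomorphy; uninformative for grouping).
III: derived state '+' in Delta and Gamma only — synapomorphy for {Delta, Gamma}.
IV (state '+') occurs in Gamma and Zeta but conflicts with the nesting implied by the other characters — most parsimoniously interpreted as homoplasy.
V: derived state '+' in Zeta only — an autapomorphy, so it tells us nothing about relationships among taxa.
All ingroup taxa share the derived state '-' for VI; it defines the ingroup but does not resolve relationships within it.
VII: derived state '+' in Alpha and Beta only — synapomorphy for {Alpha, Beta}.
Most parsimonious ingroup topology: (((Delta,Gamma),(Beta,Alpha)),Zeta).
The clade {Alpha, Beta} is supported by VII: its derived state '+' occurs in exactly those taxa and in no other taxon (including the outgroup).

VII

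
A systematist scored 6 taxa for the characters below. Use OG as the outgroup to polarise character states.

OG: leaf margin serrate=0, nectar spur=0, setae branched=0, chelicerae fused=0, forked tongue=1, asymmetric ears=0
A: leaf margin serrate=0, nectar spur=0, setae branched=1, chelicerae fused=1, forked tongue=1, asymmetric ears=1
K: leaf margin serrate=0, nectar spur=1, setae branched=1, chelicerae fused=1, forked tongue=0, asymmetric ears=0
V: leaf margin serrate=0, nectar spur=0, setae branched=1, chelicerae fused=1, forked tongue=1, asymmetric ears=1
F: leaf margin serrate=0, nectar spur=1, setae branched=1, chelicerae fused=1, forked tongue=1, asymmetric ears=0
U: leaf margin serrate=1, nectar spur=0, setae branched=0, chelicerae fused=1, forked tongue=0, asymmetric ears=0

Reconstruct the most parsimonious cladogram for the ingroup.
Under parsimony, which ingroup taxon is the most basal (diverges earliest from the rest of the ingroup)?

Character polarity is set by the outgroup: the derived state is whichever differs from the outgroup's state, so for forked tongue the derived state is '0', and for the remaining characters it is '1'.
leaf margin serrate (derived state '1') is unique to U (autapomorphy; uninformative for grouping).
Only F and K show the derived state '1' for nectar spur, supporting them as a clade.
Only A, F, K, and V show the derived state '1' for setae branched, supporting them as a clade.
chelicerae fused (derived state '1') is shared by all ingroup taxa — unites the whole ingroup.
forked tongue groups K and U, which is incompatible with the clades supported by the remaining characters; treating it as convergent (homoplasy) costs fewer steps than any alternative tree.
Only A and V show the derived state '1' for asymmetric ears, supporting them as a clade.
Most parsimonious ingroup topology: (((A,V),(K,F)),U).
U is sister to the clade containing all other ingroup taxa, so it is the earliest-diverging (most basal) ingroup lineage.

U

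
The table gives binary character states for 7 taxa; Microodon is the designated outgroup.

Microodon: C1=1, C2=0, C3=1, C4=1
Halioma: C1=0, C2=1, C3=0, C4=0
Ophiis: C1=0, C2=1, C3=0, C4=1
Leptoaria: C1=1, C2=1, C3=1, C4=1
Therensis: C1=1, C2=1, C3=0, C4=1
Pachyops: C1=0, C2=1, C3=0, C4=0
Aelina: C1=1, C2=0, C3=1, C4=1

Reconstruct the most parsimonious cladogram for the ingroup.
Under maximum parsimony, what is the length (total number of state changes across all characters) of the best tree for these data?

Character polarity is set by the outgroup: the derived state is whichever differs from the outgroup's state, so for C1, C3, C4 the derived state is '0', and for the remaining characters it is '1'.
Only Halioma, Ophiis, and Pachyops show the derived state '0' for C1, supporting them as a clade.
C2 (derived state '1') is shared by Halioma, Leptoaria, Ophiis, Pachyops, and Therensis — a synapomorphy uniting that clade.
Only Halioma, Ophiis, Pachyops, and Therensis show the derived state '0' for C3, supporting them as a clade.
Only Halioma and Pachyops show the derived state '0' for C4, supporting them as a clade.
Most parsimonious ingroup topology: (((((Halioma,Pachyops),Ophiis),Therensis),Leptoaria),Aelina).
Changes per character on this tree: C1: 1; C2: 1; C3: 1; C4: 1.
Total = 4.

4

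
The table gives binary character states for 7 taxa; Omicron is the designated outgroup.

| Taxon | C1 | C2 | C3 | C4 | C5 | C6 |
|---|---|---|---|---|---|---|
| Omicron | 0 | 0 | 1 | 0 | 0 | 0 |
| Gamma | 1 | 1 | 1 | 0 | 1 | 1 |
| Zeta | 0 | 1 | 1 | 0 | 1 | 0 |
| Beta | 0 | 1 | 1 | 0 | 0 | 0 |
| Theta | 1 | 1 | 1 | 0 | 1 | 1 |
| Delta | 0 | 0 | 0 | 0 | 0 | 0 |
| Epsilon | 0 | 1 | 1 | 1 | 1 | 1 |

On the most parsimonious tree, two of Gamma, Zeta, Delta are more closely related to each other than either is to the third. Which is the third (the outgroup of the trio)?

Character polarity is set by the outgroup: the derived state is whichever differs from the outgroup's state, so for C3 the derived state is '0', and for the remaining characters it is '1'.
Only Gamma and Theta show the derived state '1' for C1, supporting them as a clade.
C2: derived state '1' in Beta, Epsilon, Gamma, Theta, and Zeta only — synapomorphy for {Beta, Epsilon, Gamma, Theta, Zeta}.
C3: derived state '0' in Delta only — an autapomorphy, so it tells us nothing about relationships among taxa.
C4: derived state '1' in Epsilon only — an autapomorphy, so it tells us nothing about relationships among taxa.
C5 (derived state '1') is shared by Epsilon, Gamma, Theta, and Zeta — a synapomorphy uniting that clade.
C6 (derived state '1') is shared by Epsilon, Gamma, and Theta — a synapomorphy uniting that clade.
Most parsimonious ingroup topology: (((((Gamma,Theta),Epsilon),Zeta),Beta),Delta).
Gamma and Zeta share a more recent common ancestor with each other than either does with Delta, so Delta is the least closely related of the three.

Delta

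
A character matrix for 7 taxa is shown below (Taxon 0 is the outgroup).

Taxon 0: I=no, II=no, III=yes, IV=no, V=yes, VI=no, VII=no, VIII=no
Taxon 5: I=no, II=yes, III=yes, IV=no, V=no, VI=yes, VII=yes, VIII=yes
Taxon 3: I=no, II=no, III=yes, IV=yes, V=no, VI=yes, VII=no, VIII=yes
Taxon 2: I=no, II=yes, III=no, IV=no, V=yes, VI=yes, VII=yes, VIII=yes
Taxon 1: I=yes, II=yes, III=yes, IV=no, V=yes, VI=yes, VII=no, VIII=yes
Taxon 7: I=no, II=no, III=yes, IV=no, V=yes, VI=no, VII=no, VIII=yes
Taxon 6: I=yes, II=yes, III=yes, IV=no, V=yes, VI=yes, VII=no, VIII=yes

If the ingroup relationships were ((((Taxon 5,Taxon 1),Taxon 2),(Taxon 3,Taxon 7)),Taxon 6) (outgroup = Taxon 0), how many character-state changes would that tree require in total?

13

Map each character onto ((((Taxon 5,Taxon 1),Taxon 2),(Taxon 3,Taxon 7)),Taxon 6) (rooted by Taxon 0) and count the minimum state changes it requires (Fitch parsimony):
I: 2; II: 2; III: 1; IV: 1; V: 2; VI: 2; VII: 2; VIII: 1.
Total tree length = 13.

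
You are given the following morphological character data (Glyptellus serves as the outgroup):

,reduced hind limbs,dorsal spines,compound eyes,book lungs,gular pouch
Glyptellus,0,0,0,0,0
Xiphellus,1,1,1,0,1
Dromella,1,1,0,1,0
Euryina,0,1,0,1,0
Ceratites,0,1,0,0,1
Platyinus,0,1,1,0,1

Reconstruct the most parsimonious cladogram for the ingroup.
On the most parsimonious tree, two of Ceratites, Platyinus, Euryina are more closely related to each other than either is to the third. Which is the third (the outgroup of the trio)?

The outgroup has state '0' for every character, so '1' is the derived state throughout.
reduced hind limbs groups Dromella and Xiphellus, which is incompatible with the clades supported by the remaining characters; treating it as convergent (homoplasy) costs fewer steps than any alternative tree.
dorsal spines (derived state '1') is shared by all ingroup taxa — unites the whole ingroup.
compound eyes: derived state '1' in Platyinus and Xiphellus only — synapomorphy for {Platyinus, Xiphellus}.
Only Dromella and Euryina show the derived state '1' for book lungs, supporting them as a clade.
gular pouch (derived state '1') is shared by Ceratites, Platyinus, and Xiphellus — a synapomorphy uniting that clade.
Most parsimonious ingroup topology: (((Xiphellus,Platyinus),Ceratites),(Dromella,Euryina)).
Platyinus and Ceratites share a more recent common ancestor with each other than either does with Euryina, so Euryina is the least closely related of the three.

Euryina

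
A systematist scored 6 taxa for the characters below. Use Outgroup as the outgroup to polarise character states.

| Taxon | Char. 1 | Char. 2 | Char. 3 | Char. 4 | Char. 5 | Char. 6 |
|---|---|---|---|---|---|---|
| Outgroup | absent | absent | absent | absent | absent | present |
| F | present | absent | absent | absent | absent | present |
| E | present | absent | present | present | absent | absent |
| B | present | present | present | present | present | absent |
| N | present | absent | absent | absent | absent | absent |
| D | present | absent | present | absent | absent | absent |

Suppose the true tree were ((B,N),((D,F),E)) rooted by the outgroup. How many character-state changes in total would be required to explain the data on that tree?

10

Map each character onto ((B,N),((D,F),E)) (rooted by Outgroup) and count the minimum state changes it requires (Fitch parsimony):
Char. 1: 1; Char. 2: 1; Char. 3: 3; Char. 4: 2; Char. 5: 1; Char. 6: 2.
Total tree length = 10.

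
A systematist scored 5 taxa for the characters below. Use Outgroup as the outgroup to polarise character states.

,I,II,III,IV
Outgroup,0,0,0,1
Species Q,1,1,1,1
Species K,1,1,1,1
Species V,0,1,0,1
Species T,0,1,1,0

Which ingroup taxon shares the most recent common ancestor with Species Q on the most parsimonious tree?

Character polarity is set by the outgroup: the derived state is whichever differs from the outgroup's state, so for IV the derived state is '0', and for the remaining characters it is '1'.
Only Species K and Species Q show the derived state '1' for I, supporting them as a clade.
All ingroup taxa share the derived state '1' for II; it defines the ingroup but does not resolve relationships within it.
Only Species K, Species Q, and Species T show the derived state '1' for III, supporting them as a clade.
IV (derived state '0') is unique to Species T (autapomorphy; uninformative for grouping).
Most parsimonious ingroup topology: (((Species Q,Species K),Species T),Species V).
Species Q and Species K form a cherry on this tree, so they are sister taxa.

Species K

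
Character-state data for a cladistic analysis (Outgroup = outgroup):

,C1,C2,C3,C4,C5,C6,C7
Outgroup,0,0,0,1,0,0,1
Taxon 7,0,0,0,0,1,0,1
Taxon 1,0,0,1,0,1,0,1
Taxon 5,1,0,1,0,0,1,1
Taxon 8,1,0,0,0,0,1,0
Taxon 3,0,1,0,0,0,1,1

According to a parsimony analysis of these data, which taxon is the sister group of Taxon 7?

Taxon 1

Character polarity is set by the outgroup: the derived state is whichever differs from the outgroup's state, so for C4, C7 the derived state is '0', and for the remaining characters it is '1'.
C1 (derived state '1') is shared by Taxon 5 and Taxon 8 — a synapomorphy uniting that clade.
C2 (derived state '1') is unique to Taxon 3 (autapomorphy; uninformative for grouping).
C3 (state '1') occurs in Taxon 1 and Taxon 5 but conflicts with the nesting implied by the other characters — most parsimoniously interpreted as homoplasy.
C4 (derived state '0') is shared by all ingroup taxa — unites the whole ingroup.
Only Taxon 1 and Taxon 7 show the derived state '1' for C5, supporting them as a clade.
C6 (derived state '1') is shared by Taxon 3, Taxon 5, and Taxon 8 — a synapomorphy uniting that clade.
C7 (derived state '0') is unique to Taxon 8 (autapomorphy; uninformative for grouping).
Most parsimonious ingroup topology: ((Taxon 7,Taxon 1),((Taxon 5,Taxon 8),Taxon 3)).
Taxon 7 and Taxon 1 form a cherry on this tree, so they are sister taxa.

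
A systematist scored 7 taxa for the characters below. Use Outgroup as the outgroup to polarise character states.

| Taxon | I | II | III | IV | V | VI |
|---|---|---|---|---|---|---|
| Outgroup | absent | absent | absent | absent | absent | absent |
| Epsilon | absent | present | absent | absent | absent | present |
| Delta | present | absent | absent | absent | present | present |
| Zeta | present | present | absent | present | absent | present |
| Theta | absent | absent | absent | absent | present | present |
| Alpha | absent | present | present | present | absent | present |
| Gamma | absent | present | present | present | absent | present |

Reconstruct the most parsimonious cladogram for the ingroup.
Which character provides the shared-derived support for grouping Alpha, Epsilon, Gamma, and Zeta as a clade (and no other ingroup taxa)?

II

The outgroup has state 'absent' for every character, so 'present' is the derived state throughout.
I (state 'present') occurs in Delta and Zeta but conflicts with the nesting implied by the other characters — most parsimoniously interpreted as homoplasy.
Only Alpha, Epsilon, Gamma, and Zeta show the derived state 'present' for II, supporting them as a clade.
III: derived state 'present' in Alpha and Gamma only — synapomorphy for {Alpha, Gamma}.
IV (derived state 'present') is shared by Alpha, Gamma, and Zeta — a synapomorphy uniting that clade.
Only Delta and Theta show the derived state 'present' for V, supporting them as a clade.
All ingroup taxa share the derived state 'present' for VI; it defines the ingroup but does not resolve relationships within it.
Most parsimonious ingroup topology: ((Epsilon,(Zeta,(Alpha,Gamma))),(Delta,Theta)).
The clade {Alpha, Epsilon, Gamma, Zeta} is supported by II: its derived state 'present' occurs in exactly those taxa and in no other taxon (including the outgroup).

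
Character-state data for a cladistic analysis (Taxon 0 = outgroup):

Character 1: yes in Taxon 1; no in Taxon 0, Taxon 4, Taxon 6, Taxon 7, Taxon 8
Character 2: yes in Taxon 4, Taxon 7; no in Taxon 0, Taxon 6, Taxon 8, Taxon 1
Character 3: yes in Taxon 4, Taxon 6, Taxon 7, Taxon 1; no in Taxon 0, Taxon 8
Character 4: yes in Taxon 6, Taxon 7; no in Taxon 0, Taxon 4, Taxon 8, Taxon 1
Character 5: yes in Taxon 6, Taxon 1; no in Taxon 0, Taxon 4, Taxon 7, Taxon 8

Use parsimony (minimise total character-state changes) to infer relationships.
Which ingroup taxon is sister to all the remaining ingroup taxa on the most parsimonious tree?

The outgroup has state 'no' for every character, so 'yes' is the derived state throughout.
Character 1 (derived state 'yes') is unique to Taxon 1 (autapomorphy; uninformative for grouping).
Character 2 (derived state 'yes') is shared by Taxon 4 and Taxon 7 — a synapomorphy uniting that clade.
Character 3 (derived state 'yes') is shared by Taxon 1, Taxon 4, Taxon 6, and Taxon 7 — a synapomorphy uniting that clade.
Character 4 groups Taxon 6 and Taxon 7, which is incompatible with the clades supported by the remaining characters; treating it as convergent (homoplasy) costs fewer steps than any alternative tree.
Character 5 (derived state 'yes') is shared by Taxon 1 and Taxon 6 — a synapomorphy uniting that clade.
Most parsimonious ingroup topology: (Taxon 8,((Taxon 7,Taxon 4),(Taxon 1,Taxon 6))).
Taxon 8 is sister to the clade containing all other ingroup taxa, so it is the earliest-diverging (most basal) ingroup lineage.

Taxon 8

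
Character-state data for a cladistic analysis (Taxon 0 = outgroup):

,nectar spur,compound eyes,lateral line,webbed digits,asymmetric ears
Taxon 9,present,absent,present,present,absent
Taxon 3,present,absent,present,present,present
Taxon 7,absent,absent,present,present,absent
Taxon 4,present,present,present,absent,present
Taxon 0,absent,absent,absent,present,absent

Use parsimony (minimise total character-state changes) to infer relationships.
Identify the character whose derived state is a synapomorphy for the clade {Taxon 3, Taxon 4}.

Character polarity is set by the outgroup: the derived state is whichever differs from the outgroup's state, so for webbed digits the derived state is 'absent', and for the remaining characters it is 'present'.
nectar spur (derived state 'present') is shared by Taxon 3, Taxon 4, and Taxon 9 — a synapomorphy uniting that clade.
compound eyes: derived state 'present' in Taxon 4 only — an autapomorphy, so it tells us nothing about relationships among taxa.
All ingroup taxa share the derived state 'present' for lateral line; it defines the ingroup but does not resolve relationships within it.
webbed digits: derived state 'absent' in Taxon 4 only — an autapomorphy, so it tells us nothing about relationships among taxa.
Only Taxon 3 and Taxon 4 show the derived state 'present' for asymmetric ears, supporting them as a clade.
Most parsimonious ingroup topology: ((Taxon 9,(Taxon 4,Taxon 3)),Taxon 7).
The clade {Taxon 3, Taxon 4} is supported by asymmetric ears: its derived state 'present' occurs in exactly those taxa and in no other taxon (including the outgroup).

asymmetric ears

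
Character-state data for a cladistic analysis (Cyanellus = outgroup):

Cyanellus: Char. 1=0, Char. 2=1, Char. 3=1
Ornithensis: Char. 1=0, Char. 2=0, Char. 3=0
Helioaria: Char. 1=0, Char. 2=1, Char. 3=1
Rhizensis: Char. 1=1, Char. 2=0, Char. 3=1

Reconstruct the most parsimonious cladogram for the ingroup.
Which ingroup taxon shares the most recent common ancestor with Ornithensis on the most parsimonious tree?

Rhizensis

Character polarity is set by the outgroup: the derived state is whichever differs from the outgroup's state, so for Char. 2, Char. 3 the derived state is '0', and for the remaining characters it is '1'.
Char. 1 (derived state '1') is unique to Rhizensis (autapomorphy; uninformative for grouping).
Only Ornithensis and Rhizensis show the derived state '0' for Char. 2, supporting them as a clade.
Char. 3 (derived state '0') is unique to Ornithensis (autapomorphy; uninformative for grouping).
Most parsimonious ingroup topology: ((Ornithensis,Rhizensis),Helioaria).
Ornithensis and Rhizensis form a cherry on this tree, so they are sister taxa.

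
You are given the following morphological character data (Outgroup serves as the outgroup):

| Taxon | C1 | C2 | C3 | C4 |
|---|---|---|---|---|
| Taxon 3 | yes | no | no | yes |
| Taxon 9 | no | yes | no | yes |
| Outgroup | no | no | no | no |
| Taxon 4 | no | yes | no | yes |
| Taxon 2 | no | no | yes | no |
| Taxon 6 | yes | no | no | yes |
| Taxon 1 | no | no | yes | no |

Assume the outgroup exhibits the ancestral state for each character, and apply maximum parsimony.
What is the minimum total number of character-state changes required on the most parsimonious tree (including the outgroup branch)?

The outgroup has state 'no' for every character, so 'yes' is the derived state throughout.
C1 (derived state 'yes') is shared by Taxon 3 and Taxon 6 — a synapomorphy uniting that clade.
C2 (derived state 'yes') is shared by Taxon 4 and Taxon 9 — a synapomorphy uniting that clade.
Only Taxon 1 and Taxon 2 show the derived state 'yes' for C3, supporting them as a clade.
Only Taxon 3, Taxon 4, Taxon 6, and Taxon 9 show the derived state 'yes' for C4, supporting them as a clade.
Most parsimonious ingroup topology: (((Taxon 3,Taxon 6),(Taxon 9,Taxon 4)),(Taxon 1,Taxon 2)).
Changes per character on this tree: C1: 1; C2: 1; C3: 1; C4: 1.
Total = 4.

4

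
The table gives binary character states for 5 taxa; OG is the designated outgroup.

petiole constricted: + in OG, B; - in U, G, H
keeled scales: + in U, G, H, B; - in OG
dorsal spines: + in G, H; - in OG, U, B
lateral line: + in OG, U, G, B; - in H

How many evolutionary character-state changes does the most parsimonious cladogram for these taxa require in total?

Character polarity is set by the outgroup: the derived state is whichever differs from the outgroup's state, so for petiole constricted, lateral line the derived state is '-', and for the remaining characters it is '+'.
petiole constricted: derived state '-' in G, H, and U only — synapomorphy for {G, H, U}.
All ingroup taxa share the derived state '+' for keeled scales; it defines the ingroup but does not resolve relationships within it.
Only G and H show the derived state '+' for dorsal spines, supporting them as a clade.
lateral line: derived state '-' in H only — an autapomorphy, so it tells us nothing about relationships among taxa.
Most parsimonious ingroup topology: ((U,(G,H)),B).
Changes per character on this tree: petiole constricted: 1; keeled scales: 1; dorsal spines: 1; lateral line: 1.
Total = 4.

4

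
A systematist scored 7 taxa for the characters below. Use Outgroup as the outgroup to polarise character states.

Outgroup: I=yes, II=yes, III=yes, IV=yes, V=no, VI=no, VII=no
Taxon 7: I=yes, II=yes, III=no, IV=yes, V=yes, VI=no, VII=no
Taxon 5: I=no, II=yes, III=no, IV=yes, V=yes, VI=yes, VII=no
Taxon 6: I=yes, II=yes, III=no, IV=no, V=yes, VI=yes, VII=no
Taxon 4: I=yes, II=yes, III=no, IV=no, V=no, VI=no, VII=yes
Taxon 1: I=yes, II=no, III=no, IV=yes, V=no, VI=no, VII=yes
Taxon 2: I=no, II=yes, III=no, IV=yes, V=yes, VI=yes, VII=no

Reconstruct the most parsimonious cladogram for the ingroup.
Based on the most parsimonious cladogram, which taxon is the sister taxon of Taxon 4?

Character polarity is set by the outgroup: the derived state is whichever differs from the outgroup's state, so for I, II, III, IV the derived state is 'no', and for the remaining characters it is 'yes'.
Only Taxon 2 and Taxon 5 show the derived state 'no' for I, supporting them as a clade.
II: derived state 'no' in Taxon 1 only — an autapomorphy, so it tells us nothing about relationships among taxa.
III (derived state 'no') is shared by all ingroup taxa — unites the whole ingroup.
IV groups Taxon 4 and Taxon 6, which is incompatible with the clades supported by the remaining characters; treating it as convergent (homoplasy) costs fewer steps than any alternative tree.
V (derived state 'yes') is shared by Taxon 2, Taxon 5, Taxon 6, and Taxon 7 — a synapomorphy uniting that clade.
Only Taxon 2, Taxon 5, and Taxon 6 show the derived state 'yes' for VI, supporting them as a clade.
VII (derived state 'yes') is shared by Taxon 1 and Taxon 4 — a synapomorphy uniting that clade.
Most parsimonious ingroup topology: ((Taxon 7,((Taxon 5,Taxon 2),Taxon 6)),(Taxon 4,Taxon 1)).
Taxon 4 and Taxon 1 form a cherry on this tree, so they are sister taxa.

Taxon 1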